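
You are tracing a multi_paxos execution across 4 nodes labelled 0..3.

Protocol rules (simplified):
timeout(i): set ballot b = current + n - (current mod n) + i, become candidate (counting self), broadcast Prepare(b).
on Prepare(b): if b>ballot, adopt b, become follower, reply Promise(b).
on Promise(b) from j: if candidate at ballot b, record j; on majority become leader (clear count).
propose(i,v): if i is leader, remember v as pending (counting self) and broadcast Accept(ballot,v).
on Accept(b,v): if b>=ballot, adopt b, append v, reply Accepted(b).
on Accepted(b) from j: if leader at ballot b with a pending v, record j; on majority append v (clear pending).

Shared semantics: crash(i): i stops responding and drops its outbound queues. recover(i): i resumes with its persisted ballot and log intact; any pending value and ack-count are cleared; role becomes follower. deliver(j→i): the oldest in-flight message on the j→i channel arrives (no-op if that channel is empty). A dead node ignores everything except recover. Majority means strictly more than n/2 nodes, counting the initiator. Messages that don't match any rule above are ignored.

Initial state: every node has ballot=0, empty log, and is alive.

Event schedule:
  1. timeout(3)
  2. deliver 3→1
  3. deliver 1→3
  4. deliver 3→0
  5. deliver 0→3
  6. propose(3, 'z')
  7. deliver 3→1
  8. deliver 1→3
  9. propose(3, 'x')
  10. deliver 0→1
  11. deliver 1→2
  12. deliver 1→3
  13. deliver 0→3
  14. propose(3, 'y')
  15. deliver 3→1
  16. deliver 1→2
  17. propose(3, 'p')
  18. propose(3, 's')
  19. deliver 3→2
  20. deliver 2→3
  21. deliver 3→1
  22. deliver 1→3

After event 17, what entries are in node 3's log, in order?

empty

[1] timeout(3) → N3(cand b7 [-])
[2] deliver 3→1 → N1(foll b7 [-])
[3] deliver 1→3 → ∅
[4] deliver 3→0 → N0(foll b7 [-])
[5] deliver 0→3 → N3(lead b7 [-])
[6] propose(3,'z') → ∅
[7] deliver 3→1 → N1(foll b7 [z])
[8] deliver 1→3 → ∅
[9] propose(3,'x') → ∅
[10] deliver 0→1 → ∅
[11] deliver 1→2 → ∅
[12] deliver 1→3 → ∅
[13] deliver 0→3 → ∅
[14] propose(3,'y') → ∅
[15] deliver 3→1 → N1(foll b7 [z,x])
[16] deliver 1→2 → ∅
[17] propose(3,'p') → ∅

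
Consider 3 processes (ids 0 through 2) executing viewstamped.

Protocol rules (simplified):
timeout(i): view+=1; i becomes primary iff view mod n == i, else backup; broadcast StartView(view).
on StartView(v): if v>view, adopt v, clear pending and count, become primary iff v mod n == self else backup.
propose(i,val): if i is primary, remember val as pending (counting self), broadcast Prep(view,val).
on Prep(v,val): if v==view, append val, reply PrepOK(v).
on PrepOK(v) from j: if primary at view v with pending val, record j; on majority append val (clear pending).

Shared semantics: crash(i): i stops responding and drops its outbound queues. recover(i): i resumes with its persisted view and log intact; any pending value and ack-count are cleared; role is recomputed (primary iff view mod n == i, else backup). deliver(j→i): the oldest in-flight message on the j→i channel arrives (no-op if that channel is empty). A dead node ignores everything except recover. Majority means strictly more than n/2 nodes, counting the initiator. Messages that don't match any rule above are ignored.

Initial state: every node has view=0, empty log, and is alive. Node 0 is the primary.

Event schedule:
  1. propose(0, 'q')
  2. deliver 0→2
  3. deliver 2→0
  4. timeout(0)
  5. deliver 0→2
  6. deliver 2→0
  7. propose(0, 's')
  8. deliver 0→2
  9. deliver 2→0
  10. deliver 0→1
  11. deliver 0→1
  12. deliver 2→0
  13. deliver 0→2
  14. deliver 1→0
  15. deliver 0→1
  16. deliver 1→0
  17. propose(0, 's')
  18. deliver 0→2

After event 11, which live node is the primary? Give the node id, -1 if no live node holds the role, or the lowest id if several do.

1

1. propose(0,'q'):  nop
2. deliver 0→2:  <2:back v0 q>
3. deliver 2→0:  <0:prim v0 q>
4. timeout(0):  <0:back v1 q>
5. deliver 0→2:  <2:back v1 q>
6. deliver 2→0:  nop
7. propose(0,'s'):  nop
8. deliver 0→2:  nop
9. deliver 2→0:  nop
10. deliver 0→1:  <1:back v0 q>
11. deliver 0→1:  <1:prim v1 q>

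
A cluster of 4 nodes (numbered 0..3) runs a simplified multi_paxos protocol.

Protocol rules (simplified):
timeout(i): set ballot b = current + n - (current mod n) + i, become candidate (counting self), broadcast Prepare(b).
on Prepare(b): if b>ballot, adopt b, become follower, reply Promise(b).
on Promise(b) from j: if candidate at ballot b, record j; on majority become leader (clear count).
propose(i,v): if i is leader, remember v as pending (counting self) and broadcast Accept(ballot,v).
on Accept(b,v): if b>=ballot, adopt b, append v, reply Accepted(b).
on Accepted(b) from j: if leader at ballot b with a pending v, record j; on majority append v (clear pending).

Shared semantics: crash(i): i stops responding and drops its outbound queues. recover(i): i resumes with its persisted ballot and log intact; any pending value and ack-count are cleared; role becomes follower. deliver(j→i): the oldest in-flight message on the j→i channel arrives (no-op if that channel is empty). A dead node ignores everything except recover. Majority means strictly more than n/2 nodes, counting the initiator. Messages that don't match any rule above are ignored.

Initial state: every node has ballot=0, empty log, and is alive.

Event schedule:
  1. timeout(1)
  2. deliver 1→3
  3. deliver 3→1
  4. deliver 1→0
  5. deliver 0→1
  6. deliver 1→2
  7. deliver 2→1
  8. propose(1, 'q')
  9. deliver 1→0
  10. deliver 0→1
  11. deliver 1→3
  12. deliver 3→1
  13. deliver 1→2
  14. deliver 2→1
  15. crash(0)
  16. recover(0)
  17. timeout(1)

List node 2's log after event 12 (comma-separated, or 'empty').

[1] timeout(1) → N1(cand b5 [-])
[2] deliver 1→3 → N3(foll b5 [-])
[3] deliver 3→1 → ∅
[4] deliver 1→0 → N0(foll b5 [-])
[5] deliver 0→1 → N1(lead b5 [-])
[6] deliver 1→2 → N2(foll b5 [-])
[7] deliver 2→1 → ∅
[8] propose(1,'q') → ∅
[9] deliver 1→0 → N0(foll b5 [q])
[10] deliver 0→1 → ∅
[11] deliver 1→3 → N3(foll b5 [q])
[12] deliver 3→1 → N1(lead b5 [q])

empty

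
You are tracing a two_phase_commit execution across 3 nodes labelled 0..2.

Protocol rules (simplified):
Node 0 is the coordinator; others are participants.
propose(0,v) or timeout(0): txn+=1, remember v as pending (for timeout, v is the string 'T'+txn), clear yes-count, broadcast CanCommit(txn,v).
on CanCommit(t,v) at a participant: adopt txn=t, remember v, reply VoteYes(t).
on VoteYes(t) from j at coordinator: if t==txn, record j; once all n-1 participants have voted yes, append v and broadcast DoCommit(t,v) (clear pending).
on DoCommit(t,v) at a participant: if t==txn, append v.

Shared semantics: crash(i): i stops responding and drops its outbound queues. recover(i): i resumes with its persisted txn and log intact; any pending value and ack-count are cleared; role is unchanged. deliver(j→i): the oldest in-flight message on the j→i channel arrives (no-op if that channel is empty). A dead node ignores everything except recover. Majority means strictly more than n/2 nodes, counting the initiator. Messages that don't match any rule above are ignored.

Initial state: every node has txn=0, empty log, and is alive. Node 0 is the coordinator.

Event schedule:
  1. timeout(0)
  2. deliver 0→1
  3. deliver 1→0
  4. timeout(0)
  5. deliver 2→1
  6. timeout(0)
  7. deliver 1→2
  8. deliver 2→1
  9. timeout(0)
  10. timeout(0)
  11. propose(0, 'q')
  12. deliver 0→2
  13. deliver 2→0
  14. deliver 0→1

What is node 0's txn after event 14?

step 1 timeout(0): 0={coor,t=1,log=-}
step 2 deliver 0→1: 1={part,t=1,log=-}
step 3 deliver 1→0: —
step 4 timeout(0): 0={coor,t=2,log=-}
step 5 deliver 2→1: —
step 6 timeout(0): 0={coor,t=3,log=-}
step 7 deliver 1→2: —
step 8 deliver 2→1: —
step 9 timeout(0): 0={coor,t=4,log=-}
step 10 timeout(0): 0={coor,t=5,log=-}
step 11 propose(0,'q'): 0={coor,t=6,log=-}
step 12 deliver 0→2: 2={part,t=1,log=-}
step 13 deliver 2→0: —
step 14 deliver 0→1: 1={part,t=2,log=-}

6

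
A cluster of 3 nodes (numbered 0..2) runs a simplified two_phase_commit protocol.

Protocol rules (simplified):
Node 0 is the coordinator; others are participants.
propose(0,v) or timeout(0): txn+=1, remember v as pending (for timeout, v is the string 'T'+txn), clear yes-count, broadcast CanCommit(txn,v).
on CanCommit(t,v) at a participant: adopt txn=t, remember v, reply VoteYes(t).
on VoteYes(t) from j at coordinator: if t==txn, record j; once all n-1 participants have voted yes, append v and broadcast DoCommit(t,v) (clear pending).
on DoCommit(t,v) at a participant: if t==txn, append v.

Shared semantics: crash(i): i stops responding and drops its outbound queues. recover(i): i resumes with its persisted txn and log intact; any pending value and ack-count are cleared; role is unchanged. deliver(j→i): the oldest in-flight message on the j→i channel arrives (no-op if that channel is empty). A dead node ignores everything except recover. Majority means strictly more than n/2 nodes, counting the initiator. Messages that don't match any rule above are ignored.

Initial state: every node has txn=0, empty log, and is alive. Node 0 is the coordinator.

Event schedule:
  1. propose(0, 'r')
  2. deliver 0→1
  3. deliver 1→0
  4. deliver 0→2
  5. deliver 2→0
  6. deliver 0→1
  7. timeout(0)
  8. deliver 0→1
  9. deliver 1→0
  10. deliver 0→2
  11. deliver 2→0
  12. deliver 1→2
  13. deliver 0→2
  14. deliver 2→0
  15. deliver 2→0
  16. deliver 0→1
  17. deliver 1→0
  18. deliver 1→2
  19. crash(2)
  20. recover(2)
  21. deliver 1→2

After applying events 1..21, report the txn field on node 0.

2

e1 propose(0,'r'): 0[coor,t=1,-]
e2 deliver 0→1: 1[part,t=1,-]
e3 deliver 1→0: ·
e4 deliver 0→2: 2[part,t=1,-]
e5 deliver 2→0: 0[coor,t=1,r]
e6 deliver 0→1: 1[part,t=1,r]
e7 timeout(0): 0[coor,t=2,r]
e8 deliver 0→1: 1[part,t=2,r]
e9 deliver 1→0: ·
e10 deliver 0→2: 2[part,t=1,r]
e11 deliver 2→0: ·
e12 deliver 1→2: ·
e13 deliver 0→2: 2[part,t=2,r]
e14 deliver 2→0: 0[coor,t=2,r,T2]
e15 deliver 2→0: ·
e16 deliver 0→1: 1[part,t=2,r,T2]
e17 deliver 1→0: ·
e18 deliver 1→2: ·
e19 crash(2): 2[✗part,t=2,r]
e20 recover(2): 2[part,t=2,r]
e21 deliver 1→2: ·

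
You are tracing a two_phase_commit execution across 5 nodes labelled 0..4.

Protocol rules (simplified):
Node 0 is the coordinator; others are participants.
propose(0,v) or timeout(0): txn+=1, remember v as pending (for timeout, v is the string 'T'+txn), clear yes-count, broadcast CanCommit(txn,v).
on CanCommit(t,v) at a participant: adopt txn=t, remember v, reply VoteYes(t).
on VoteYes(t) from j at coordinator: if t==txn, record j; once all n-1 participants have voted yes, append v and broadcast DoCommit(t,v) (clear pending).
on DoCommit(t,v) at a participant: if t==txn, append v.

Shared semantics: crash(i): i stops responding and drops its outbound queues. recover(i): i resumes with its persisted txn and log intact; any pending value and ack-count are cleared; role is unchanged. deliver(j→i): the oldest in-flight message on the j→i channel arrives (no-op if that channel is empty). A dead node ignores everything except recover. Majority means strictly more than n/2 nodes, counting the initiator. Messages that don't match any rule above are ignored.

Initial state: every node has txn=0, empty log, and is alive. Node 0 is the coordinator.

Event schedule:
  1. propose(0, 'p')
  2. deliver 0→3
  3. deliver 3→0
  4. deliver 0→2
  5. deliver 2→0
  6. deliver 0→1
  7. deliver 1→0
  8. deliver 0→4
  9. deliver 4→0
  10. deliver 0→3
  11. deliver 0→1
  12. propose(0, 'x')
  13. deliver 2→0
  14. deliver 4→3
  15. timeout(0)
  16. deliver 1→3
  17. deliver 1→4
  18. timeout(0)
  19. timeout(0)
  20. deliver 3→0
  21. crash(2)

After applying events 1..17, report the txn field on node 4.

e1 propose(0,'p'): 0[coor,t=1,-]
e2 deliver 0→3: 3[part,t=1,-]
e3 deliver 3→0: ·
e4 deliver 0→2: 2[part,t=1,-]
e5 deliver 2→0: ·
e6 deliver 0→1: 1[part,t=1,-]
e7 deliver 1→0: ·
e8 deliver 0→4: 4[part,t=1,-]
e9 deliver 4→0: 0[coor,t=1,p]
e10 deliver 0→3: 3[part,t=1,p]
e11 deliver 0→1: 1[part,t=1,p]
e12 propose(0,'x'): 0[coor,t=2,p]
e13 deliver 2→0: ·
e14 deliver 4→3: ·
e15 timeout(0): 0[coor,t=3,p]
e16 deliver 1→3: ·
e17 deliver 1→4: ·

1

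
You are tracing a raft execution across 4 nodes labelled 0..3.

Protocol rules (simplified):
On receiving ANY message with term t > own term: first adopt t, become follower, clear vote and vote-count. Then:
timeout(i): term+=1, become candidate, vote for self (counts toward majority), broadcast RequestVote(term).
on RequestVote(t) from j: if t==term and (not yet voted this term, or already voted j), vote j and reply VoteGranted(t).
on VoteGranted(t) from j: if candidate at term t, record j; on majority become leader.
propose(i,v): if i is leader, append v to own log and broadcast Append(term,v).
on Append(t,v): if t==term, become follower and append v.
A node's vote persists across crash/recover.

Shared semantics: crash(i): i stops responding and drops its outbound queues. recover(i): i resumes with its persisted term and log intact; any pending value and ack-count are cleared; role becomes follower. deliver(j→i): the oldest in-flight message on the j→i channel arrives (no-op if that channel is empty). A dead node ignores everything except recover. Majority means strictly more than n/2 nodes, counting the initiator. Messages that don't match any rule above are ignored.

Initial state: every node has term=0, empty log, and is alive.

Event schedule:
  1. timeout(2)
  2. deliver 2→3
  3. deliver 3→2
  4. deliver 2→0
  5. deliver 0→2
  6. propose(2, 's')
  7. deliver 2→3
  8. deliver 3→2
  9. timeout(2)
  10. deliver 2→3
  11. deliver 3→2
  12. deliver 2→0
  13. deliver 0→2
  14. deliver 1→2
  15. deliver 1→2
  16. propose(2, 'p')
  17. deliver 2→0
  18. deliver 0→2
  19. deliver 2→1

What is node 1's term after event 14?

1. timeout(2):  <2:cand t1 ->
2. deliver 2→3:  <3:foll t1 ->
3. deliver 3→2:  nop
4. deliver 2→0:  <0:foll t1 ->
5. deliver 0→2:  <2:lead t1 ->
6. propose(2,'s'):  <2:lead t1 s>
7. deliver 2→3:  <3:foll t1 s>
8. deliver 3→2:  nop
9. timeout(2):  <2:cand t2 s>
10. deliver 2→3:  <3:foll t2 s>
11. deliver 3→2:  nop
12. deliver 2→0:  <0:foll t1 s>
13. deliver 0→2:  nop
14. deliver 1→2:  nop

0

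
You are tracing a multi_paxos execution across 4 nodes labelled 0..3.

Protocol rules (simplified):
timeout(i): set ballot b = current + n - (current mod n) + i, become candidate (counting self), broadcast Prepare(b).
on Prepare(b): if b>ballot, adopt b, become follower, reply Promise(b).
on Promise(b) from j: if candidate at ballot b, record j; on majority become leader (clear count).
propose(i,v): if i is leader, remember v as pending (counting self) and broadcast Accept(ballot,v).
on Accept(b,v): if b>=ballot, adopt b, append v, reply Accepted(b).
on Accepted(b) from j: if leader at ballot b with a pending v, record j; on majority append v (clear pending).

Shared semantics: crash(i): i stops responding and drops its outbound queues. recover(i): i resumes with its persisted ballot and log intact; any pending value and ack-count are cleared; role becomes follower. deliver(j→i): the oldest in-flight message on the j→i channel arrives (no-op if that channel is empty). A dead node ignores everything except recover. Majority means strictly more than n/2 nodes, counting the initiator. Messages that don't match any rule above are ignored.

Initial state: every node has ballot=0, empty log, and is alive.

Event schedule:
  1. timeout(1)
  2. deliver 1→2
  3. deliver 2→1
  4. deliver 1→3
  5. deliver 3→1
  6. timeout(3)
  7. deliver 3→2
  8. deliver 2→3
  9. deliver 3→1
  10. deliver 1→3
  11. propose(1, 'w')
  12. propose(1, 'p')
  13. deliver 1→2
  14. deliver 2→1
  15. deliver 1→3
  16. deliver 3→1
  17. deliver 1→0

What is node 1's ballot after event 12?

after 1 — timeout(1): n1:cand/b5/[-]
after 2 — deliver 1→2: n2:foll/b5/[-]
after 3 — deliver 2→1: ·
after 4 — deliver 1→3: n3:foll/b5/[-]
after 5 — deliver 3→1: n1:lead/b5/[-]
after 6 — timeout(3): n3:cand/b11/[-]
after 7 — deliver 3→2: n2:foll/b11/[-]
after 8 — deliver 2→3: ·
after 9 — deliver 3→1: n1:foll/b11/[-]
after 10 — deliver 1→3: n3:lead/b11/[-]
after 11 — propose(1,'w'): ·
after 12 — propose(1,'p'): ·

11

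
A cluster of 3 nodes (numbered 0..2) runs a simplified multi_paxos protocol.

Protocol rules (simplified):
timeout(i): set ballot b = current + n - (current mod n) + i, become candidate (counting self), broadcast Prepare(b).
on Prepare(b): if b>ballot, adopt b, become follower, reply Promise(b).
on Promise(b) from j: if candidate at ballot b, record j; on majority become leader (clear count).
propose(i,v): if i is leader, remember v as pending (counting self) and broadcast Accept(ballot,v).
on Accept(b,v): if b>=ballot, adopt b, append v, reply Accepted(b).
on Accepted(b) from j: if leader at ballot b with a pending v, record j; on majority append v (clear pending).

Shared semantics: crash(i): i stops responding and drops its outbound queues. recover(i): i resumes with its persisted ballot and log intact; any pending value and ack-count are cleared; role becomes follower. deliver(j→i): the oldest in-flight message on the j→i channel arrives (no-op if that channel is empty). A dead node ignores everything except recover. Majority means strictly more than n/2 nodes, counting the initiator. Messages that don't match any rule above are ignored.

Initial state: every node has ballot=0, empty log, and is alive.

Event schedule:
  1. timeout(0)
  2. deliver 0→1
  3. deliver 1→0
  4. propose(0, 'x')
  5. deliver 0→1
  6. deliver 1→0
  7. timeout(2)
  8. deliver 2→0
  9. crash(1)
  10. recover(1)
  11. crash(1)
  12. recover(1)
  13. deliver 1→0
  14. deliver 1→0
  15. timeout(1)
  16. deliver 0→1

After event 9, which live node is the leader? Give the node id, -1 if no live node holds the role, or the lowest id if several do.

-1

1. timeout(0):  <0:cand b3 ->
2. deliver 0→1:  <1:foll b3 ->
3. deliver 1→0:  <0:lead b3 ->
4. propose(0,'x'):  nop
5. deliver 0→1:  <1:foll b3 x>
6. deliver 1→0:  <0:lead b3 x>
7. timeout(2):  <2:cand b5 ->
8. deliver 2→0:  <0:foll b5 x>
9. crash(1):  <1:✗foll b3 x>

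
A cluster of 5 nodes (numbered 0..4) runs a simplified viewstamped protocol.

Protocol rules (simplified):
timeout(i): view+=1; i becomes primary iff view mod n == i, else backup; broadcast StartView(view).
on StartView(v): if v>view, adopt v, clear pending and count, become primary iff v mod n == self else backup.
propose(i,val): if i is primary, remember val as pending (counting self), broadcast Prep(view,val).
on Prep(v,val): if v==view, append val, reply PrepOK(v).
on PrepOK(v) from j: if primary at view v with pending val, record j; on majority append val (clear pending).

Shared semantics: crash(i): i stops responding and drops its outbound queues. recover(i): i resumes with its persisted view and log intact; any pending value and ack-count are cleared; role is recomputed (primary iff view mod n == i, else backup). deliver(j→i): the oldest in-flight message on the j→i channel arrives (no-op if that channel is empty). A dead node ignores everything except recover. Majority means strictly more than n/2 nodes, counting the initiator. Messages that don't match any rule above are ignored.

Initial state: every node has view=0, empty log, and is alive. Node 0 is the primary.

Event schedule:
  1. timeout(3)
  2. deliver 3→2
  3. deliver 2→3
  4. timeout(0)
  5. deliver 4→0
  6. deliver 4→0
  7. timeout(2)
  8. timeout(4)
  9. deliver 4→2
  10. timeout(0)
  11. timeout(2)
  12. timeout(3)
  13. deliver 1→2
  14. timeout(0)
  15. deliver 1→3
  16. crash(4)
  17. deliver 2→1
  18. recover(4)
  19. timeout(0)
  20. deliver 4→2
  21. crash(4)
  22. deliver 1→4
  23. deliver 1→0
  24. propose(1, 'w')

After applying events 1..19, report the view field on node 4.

1

1. timeout(3):  <3:back v1 ->
2. deliver 3→2:  <2:back v1 ->
3. deliver 2→3:  nop
4. timeout(0):  <0:back v1 ->
5. deliver 4→0:  nop
6. deliver 4→0:  nop
7. timeout(2):  <2:prim v2 ->
8. timeout(4):  <4:back v1 ->
9. deliver 4→2:  nop
10. timeout(0):  <0:back v2 ->
11. timeout(2):  <2:back v3 ->
12. timeout(3):  <3:back v2 ->
13. deliver 1→2:  nop
14. timeout(0):  <0:back v3 ->
15. deliver 1→3:  nop
16. crash(4):  <4:✗back v1 ->
17. deliver 2→1:  <1:back v2 ->
18. recover(4):  <4:back v1 ->
19. timeout(0):  <0:back v4 ->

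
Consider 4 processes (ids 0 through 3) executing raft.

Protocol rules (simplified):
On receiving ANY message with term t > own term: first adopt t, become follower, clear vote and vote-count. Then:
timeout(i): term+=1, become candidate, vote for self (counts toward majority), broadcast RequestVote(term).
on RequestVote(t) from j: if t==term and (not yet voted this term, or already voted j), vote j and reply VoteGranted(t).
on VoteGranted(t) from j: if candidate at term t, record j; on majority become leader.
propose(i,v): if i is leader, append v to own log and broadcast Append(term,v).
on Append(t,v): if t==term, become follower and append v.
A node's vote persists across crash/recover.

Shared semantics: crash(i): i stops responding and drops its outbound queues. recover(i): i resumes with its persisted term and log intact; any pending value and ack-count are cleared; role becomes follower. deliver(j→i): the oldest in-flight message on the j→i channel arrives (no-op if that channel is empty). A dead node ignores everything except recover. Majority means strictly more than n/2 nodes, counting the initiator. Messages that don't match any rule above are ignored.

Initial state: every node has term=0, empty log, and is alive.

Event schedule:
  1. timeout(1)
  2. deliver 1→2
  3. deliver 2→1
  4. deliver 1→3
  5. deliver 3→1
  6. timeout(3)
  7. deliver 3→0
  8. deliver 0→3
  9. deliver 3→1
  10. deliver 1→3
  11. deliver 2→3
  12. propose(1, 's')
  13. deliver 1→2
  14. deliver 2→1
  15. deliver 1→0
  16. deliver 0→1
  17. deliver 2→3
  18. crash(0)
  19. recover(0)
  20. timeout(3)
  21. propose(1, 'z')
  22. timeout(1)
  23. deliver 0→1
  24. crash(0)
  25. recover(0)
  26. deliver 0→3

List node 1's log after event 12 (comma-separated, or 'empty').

e1 timeout(1): 1[cand,t=1,-]
e2 deliver 1→2: 2[foll,t=1,-]
e3 deliver 2→1: ·
e4 deliver 1→3: 3[foll,t=1,-]
e5 deliver 3→1: 1[lead,t=1,-]
e6 timeout(3): 3[cand,t=2,-]
e7 deliver 3→0: 0[foll,t=2,-]
e8 deliver 0→3: ·
e9 deliver 3→1: 1[foll,t=2,-]
e10 deliver 1→3: 3[lead,t=2,-]
e11 deliver 2→3: ·
e12 propose(1,'s'): ·

empty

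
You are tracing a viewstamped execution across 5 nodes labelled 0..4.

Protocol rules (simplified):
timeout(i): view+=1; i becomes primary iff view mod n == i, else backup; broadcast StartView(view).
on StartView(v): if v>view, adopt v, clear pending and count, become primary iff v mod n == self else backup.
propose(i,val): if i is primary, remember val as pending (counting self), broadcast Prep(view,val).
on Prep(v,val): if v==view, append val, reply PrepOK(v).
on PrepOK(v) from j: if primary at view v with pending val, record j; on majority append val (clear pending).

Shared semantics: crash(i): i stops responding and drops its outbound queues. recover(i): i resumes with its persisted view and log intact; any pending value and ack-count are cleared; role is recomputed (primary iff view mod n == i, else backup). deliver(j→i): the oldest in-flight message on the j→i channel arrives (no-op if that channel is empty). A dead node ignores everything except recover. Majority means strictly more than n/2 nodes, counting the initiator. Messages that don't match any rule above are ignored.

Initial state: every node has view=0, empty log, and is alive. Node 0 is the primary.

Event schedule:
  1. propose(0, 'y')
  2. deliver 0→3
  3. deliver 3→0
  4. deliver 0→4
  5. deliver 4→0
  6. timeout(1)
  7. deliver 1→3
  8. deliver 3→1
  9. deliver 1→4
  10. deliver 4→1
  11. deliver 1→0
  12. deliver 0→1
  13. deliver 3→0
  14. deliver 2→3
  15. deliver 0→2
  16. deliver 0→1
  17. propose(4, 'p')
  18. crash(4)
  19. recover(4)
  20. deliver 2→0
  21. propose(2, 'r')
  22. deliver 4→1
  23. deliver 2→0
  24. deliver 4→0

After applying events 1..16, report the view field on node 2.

0

step 1 propose(0,'y'): —
step 2 deliver 0→3: 3={back,v=0,log=y}
step 3 deliver 3→0: —
step 4 deliver 0→4: 4={back,v=0,log=y}
step 5 deliver 4→0: 0={prim,v=0,log=y}
step 6 timeout(1): 1={prim,v=1,log=-}
step 7 deliver 1→3: 3={back,v=1,log=y}
step 8 deliver 3→1: —
step 9 deliver 1→4: 4={back,v=1,log=y}
step 10 deliver 4→1: —
step 11 deliver 1→0: 0={back,v=1,log=y}
step 12 deliver 0→1: —
step 13 deliver 3→0: —
step 14 deliver 2→3: —
step 15 deliver 0→2: 2={back,v=0,log=y}
step 16 deliver 0→1: —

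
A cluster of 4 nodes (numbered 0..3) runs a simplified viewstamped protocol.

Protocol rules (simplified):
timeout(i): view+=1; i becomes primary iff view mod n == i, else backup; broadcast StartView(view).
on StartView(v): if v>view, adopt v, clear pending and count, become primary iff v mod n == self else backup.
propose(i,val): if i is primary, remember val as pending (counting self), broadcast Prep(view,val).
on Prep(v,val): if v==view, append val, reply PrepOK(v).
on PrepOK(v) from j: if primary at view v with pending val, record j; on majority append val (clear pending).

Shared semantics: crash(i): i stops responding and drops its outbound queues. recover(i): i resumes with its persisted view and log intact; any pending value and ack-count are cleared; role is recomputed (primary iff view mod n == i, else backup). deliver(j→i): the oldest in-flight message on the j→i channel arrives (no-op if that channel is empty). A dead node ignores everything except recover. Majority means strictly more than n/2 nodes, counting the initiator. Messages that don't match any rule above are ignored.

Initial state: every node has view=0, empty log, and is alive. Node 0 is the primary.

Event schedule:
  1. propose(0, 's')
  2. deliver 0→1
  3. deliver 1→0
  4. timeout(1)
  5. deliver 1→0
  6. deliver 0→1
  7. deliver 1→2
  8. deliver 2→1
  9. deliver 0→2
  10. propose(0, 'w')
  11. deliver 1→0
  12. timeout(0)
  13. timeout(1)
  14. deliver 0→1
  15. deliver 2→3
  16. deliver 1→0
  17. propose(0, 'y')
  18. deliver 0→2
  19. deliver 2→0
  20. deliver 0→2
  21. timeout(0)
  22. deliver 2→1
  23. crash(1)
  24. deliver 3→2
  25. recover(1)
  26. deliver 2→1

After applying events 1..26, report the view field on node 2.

2

[1] propose(0,'s') → ∅
[2] deliver 0→1 → N1(back v0 [s])
[3] deliver 1→0 → ∅
[4] timeout(1) → N1(prim v1 [s])
[5] deliver 1→0 → N0(back v1 [-])
[6] deliver 0→1 → ∅
[7] deliver 1→2 → N2(back v1 [-])
[8] deliver 2→1 → ∅
[9] deliver 0→2 → ∅
[10] propose(0,'w') → ∅
[11] deliver 1→0 → ∅
[12] timeout(0) → N0(back v2 [-])
[13] timeout(1) → N1(back v2 [s])
[14] deliver 0→1 → ∅
[15] deliver 2→3 → ∅
[16] deliver 1→0 → ∅
[17] propose(0,'y') → ∅
[18] deliver 0→2 → N2(prim v2 [-])
[19] deliver 2→0 → ∅
[20] deliver 0→2 → ∅
[21] timeout(0) → N0(back v3 [-])
[22] deliver 2→1 → ∅
[23] crash(1) → N1(✗back v2 [s])
[24] deliver 3→2 → ∅
[25] recover(1) → N1(back v2 [s])
[26] deliver 2→1 → ∅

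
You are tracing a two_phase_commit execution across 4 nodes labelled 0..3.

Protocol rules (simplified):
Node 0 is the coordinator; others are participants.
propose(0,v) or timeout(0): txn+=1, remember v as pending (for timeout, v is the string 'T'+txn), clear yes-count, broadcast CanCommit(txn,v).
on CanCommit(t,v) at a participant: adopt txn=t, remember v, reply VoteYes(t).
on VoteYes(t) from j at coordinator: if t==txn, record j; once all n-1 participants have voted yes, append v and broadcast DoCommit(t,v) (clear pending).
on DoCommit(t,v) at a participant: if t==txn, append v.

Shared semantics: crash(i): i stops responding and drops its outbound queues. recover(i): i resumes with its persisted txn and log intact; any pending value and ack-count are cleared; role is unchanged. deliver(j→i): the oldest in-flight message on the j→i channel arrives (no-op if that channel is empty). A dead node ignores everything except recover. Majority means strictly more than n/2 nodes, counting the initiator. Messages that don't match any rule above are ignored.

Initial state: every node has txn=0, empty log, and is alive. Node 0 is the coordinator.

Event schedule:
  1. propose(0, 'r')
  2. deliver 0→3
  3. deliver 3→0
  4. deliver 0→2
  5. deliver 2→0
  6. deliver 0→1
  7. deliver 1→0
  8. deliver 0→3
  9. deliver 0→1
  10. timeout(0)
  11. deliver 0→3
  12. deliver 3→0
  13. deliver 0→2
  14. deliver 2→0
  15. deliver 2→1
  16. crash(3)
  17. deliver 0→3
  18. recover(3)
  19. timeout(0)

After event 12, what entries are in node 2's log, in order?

[1] propose(0,'r') → N0(coor t1 [-])
[2] deliver 0→3 → N3(part t1 [-])
[3] deliver 3→0 → ∅
[4] deliver 0→2 → N2(part t1 [-])
[5] deliver 2→0 → ∅
[6] deliver 0→1 → N1(part t1 [-])
[7] deliver 1→0 → N0(coor t1 [r])
[8] deliver 0→3 → N3(part t1 [r])
[9] deliver 0→1 → N1(part t1 [r])
[10] timeout(0) → N0(coor t2 [r])
[11] deliver 0→3 → N3(part t2 [r])
[12] deliver 3→0 → ∅

empty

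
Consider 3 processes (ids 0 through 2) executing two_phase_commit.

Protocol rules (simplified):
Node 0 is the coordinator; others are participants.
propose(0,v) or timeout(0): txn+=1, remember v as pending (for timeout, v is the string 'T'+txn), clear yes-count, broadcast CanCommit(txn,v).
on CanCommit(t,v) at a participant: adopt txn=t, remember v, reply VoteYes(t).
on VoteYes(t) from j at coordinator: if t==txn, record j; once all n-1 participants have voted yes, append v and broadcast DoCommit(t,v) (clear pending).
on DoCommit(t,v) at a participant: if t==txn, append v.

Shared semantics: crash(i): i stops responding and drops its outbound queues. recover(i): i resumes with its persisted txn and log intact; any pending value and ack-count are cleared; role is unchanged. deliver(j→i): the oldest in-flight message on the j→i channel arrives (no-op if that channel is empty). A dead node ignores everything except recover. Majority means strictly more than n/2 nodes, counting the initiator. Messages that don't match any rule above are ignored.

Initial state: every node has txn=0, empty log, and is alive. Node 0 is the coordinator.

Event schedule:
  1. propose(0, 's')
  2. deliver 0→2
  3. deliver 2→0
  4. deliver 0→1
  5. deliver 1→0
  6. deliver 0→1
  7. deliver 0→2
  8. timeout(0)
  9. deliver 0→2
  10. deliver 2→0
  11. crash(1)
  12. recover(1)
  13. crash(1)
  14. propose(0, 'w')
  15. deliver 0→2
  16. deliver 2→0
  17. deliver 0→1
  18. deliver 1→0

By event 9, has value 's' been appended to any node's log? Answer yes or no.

after 1 — propose(0,'s'): n0:coor/t1/[-]
after 2 — deliver 0→2: n2:part/t1/[-]
after 3 — deliver 2→0: ·
after 4 — deliver 0→1: n1:part/t1/[-]
after 5 — deliver 1→0: n0:coor/t1/[s]
after 6 — deliver 0→1: n1:part/t1/[s]
after 7 — deliver 0→2: n2:part/t1/[s]
after 8 — timeout(0): n0:coor/t2/[s]
after 9 — deliver 0→2: n2:part/t2/[s]

yes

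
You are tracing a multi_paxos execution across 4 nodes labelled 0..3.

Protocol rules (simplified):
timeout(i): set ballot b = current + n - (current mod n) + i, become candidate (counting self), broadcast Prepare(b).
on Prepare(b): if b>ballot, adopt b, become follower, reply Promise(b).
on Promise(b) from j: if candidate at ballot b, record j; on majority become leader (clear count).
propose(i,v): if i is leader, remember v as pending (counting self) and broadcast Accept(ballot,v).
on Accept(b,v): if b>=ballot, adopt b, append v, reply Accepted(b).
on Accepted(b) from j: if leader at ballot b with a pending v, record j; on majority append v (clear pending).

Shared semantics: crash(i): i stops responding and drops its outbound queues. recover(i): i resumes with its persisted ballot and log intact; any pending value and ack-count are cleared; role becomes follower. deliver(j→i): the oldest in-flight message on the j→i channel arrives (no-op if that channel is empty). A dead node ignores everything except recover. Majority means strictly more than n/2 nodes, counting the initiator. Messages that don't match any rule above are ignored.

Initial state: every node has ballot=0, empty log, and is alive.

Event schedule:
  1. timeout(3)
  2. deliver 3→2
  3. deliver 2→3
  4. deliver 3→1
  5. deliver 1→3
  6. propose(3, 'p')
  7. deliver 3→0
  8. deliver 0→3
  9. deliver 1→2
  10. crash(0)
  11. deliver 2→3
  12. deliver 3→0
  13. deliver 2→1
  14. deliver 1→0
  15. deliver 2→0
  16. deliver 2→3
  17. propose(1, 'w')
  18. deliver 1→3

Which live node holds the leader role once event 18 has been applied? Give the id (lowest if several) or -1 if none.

3

1. timeout(3):  <3:cand b7 ->
2. deliver 3→2:  <2:foll b7 ->
3. deliver 2→3:  nop
4. deliver 3→1:  <1:foll b7 ->
5. deliver 1→3:  <3:lead b7 ->
6. propose(3,'p'):  nop
7. deliver 3→0:  <0:foll b7 ->
8. deliver 0→3:  nop
9. deliver 1→2:  nop
10. crash(0):  <0:✗foll b7 ->
11. deliver 2→3:  nop
12. deliver 3→0:  nop
13. deliver 2→1:  nop
14. deliver 1→0:  nop
15. deliver 2→0:  nop
16. deliver 2→3:  nop
17. propose(1,'w'):  nop
18. deliver 1→3:  nop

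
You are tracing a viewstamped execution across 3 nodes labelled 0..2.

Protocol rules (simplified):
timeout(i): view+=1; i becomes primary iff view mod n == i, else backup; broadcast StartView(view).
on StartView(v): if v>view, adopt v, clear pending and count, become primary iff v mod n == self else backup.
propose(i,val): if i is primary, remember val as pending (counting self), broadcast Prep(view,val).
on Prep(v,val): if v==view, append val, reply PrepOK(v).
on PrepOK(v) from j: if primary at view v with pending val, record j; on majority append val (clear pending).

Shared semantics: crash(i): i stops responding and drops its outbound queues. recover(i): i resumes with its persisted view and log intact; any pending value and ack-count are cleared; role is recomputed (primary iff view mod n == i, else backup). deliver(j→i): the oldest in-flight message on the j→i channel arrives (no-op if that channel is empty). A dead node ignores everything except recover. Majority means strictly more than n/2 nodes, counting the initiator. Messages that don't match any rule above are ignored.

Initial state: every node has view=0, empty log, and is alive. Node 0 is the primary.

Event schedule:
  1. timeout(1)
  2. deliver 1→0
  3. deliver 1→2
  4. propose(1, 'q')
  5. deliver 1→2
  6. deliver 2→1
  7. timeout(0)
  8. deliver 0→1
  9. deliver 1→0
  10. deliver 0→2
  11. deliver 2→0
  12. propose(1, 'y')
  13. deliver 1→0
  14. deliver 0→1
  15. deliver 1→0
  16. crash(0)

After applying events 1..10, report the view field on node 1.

2

1. timeout(1):  <1:prim v1 ->
2. deliver 1→0:  <0:back v1 ->
3. deliver 1→2:  <2:back v1 ->
4. propose(1,'q'):  nop
5. deliver 1→2:  <2:back v1 q>
6. deliver 2→1:  <1:prim v1 q>
7. timeout(0):  <0:back v2 ->
8. deliver 0→1:  <1:back v2 q>
9. deliver 1→0:  nop
10. deliver 0→2:  <2:prim v2 q>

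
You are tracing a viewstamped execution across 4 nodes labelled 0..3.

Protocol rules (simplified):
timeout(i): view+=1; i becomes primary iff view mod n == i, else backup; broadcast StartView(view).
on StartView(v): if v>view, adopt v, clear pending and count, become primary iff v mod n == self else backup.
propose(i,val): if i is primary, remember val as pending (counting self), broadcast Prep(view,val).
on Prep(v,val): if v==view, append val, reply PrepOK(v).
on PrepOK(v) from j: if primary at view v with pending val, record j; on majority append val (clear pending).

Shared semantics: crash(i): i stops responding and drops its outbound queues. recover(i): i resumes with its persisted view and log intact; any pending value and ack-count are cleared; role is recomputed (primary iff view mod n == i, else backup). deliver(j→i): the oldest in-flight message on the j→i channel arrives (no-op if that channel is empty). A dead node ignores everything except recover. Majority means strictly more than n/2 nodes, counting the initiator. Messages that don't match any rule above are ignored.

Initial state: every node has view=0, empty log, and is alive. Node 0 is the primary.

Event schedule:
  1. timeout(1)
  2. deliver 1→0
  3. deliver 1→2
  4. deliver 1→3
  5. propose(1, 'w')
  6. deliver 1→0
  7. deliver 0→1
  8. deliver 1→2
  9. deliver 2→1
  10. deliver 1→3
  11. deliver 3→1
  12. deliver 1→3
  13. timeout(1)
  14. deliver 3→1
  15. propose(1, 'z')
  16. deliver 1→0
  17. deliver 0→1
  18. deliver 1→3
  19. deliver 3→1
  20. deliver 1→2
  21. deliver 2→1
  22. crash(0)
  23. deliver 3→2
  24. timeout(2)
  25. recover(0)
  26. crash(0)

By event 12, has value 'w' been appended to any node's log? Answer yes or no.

e1 timeout(1): 1[prim,v=1,-]
e2 deliver 1→0: 0[back,v=1,-]
e3 deliver 1→2: 2[back,v=1,-]
e4 deliver 1→3: 3[back,v=1,-]
e5 propose(1,'w'): ·
e6 deliver 1→0: 0[back,v=1,w]
e7 deliver 0→1: ·
e8 deliver 1→2: 2[back,v=1,w]
e9 deliver 2→1: 1[prim,v=1,w]
e10 deliver 1→3: 3[back,v=1,w]
e11 deliver 3→1: ·
e12 deliver 1→3: ·

yes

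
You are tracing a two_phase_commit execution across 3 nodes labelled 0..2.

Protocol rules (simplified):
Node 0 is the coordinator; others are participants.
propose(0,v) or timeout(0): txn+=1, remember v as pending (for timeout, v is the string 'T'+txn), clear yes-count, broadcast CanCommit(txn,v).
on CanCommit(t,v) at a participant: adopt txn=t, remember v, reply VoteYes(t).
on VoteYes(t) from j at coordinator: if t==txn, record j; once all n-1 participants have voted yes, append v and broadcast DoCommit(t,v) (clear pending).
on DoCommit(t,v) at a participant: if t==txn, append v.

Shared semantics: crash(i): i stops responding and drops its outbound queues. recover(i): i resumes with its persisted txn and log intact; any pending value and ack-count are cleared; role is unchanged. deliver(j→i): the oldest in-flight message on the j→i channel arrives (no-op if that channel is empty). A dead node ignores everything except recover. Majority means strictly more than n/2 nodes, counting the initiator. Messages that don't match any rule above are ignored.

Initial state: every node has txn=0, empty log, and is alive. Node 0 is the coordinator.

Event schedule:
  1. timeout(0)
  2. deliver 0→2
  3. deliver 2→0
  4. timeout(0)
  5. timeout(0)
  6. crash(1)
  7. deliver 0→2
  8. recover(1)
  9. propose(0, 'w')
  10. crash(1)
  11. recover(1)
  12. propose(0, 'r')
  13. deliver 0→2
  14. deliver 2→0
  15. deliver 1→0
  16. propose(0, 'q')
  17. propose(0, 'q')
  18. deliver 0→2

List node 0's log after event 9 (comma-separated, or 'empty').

after 1 — timeout(0): n0:coor/t1/[-]
after 2 — deliver 0→2: n2:part/t1/[-]
after 3 — deliver 2→0: ·
after 4 — timeout(0): n0:coor/t2/[-]
after 5 — timeout(0): n0:coor/t3/[-]
after 6 — crash(1): n1:✗part/t0/[-]
after 7 — deliver 0→2: n2:part/t2/[-]
after 8 — recover(1): n1:part/t0/[-]
after 9 — propose(0,'w'): n0:coor/t4/[-]

empty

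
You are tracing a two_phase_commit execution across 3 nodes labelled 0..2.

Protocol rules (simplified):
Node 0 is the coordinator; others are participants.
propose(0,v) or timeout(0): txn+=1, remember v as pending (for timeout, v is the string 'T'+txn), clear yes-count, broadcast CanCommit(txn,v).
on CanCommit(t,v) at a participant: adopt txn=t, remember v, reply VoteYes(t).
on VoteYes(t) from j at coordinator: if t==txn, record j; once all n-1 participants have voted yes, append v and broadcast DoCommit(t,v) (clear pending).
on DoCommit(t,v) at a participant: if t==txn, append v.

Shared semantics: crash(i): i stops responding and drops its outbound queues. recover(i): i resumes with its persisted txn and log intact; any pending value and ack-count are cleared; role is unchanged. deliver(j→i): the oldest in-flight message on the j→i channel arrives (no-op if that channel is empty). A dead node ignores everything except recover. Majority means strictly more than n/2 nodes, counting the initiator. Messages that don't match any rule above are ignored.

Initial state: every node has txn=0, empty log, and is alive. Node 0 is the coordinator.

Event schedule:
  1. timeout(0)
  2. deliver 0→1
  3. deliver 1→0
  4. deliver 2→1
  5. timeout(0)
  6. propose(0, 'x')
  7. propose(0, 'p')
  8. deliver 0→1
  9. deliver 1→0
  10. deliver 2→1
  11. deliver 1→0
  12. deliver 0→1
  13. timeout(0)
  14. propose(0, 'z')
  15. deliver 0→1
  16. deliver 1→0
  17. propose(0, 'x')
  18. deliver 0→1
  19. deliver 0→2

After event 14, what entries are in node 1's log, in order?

empty

1. timeout(0):  <0:coor t1 ->
2. deliver 0→1:  <1:part t1 ->
3. deliver 1→0:  nop
4. deliver 2→1:  nop
5. timeout(0):  <0:coor t2 ->
6. propose(0,'x'):  <0:coor t3 ->
7. propose(0,'p'):  <0:coor t4 ->
8. deliver 0→1:  <1:part t2 ->
9. deliver 1→0:  nop
10. deliver 2→1:  nop
11. deliver 1→0:  nop
12. deliver 0→1:  <1:part t3 ->
13. timeout(0):  <0:coor t5 ->
14. propose(0,'z'):  <0:coor t6 ->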